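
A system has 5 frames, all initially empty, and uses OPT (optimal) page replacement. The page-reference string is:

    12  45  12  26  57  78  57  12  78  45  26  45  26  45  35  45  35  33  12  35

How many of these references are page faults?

12 -> fault, frames [12]
45 -> fault, frames [12, 45]
12 -> hit
26 -> fault, frames [12, 45, 26]
57 -> fault, frames [12, 45, 26, 57]
78 -> fault, frames [12, 45, 26, 57, 78]
57 -> hit
12 -> hit
78 -> hit
45 -> hit
26 -> hit
45 -> hit
26 -> hit
45 -> hit
35 -> fault, evict 78, frames [12, 45, 26, 57, 35]
45 -> hit
35 -> hit
33 -> fault, evict 57, frames [12, 45, 26, 35, 33]
12 -> hit
35 -> hit
Page faults: 7.

7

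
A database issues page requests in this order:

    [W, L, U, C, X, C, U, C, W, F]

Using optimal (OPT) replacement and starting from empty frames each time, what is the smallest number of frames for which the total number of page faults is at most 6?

f=1: 10 faults
f=2: 8 faults
f=3: 7 faults
f=4: 6 faults
f=5: 6 faults
f=6: 6 faults
Smallest f with faults ≤ 6 is 4.

4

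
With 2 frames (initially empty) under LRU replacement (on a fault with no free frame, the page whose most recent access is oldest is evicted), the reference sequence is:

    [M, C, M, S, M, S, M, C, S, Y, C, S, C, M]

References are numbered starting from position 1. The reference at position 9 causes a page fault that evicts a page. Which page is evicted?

M

pos 1: M → fault, frames {M}
pos 2: C → fault, frames {M,C}
pos 3: M → hit
pos 4: S → fault, evict C, frames {M,S}
pos 5: M → hit
pos 6: S → hit
pos 7: M → hit
pos 8: C → fault, evict S, frames {M,C}
pos 9: S → fault, evict M, frames {C,S}
At position 9, page M is evicted.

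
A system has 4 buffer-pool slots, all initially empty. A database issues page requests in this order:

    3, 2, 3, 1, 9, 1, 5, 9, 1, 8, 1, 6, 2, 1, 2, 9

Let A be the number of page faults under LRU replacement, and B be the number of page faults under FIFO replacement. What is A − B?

-1

Under LRU: F F . F F . F . . F . F F . . F → 9 faults.
Under FIFO: F F . F F . F . . F . F F F . F → 10 faults.
A − B = 9 − 10 = -1.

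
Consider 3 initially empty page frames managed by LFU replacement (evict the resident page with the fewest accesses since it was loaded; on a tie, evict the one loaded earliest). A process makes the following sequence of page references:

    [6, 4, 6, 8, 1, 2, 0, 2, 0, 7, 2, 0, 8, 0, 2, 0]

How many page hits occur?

6 -> fault, frames [6]
4 -> fault, frames [6, 4]
6 -> hit
8 -> fault, frames [6, 4, 8]
1 -> fault, evict 4, frames [6, 8, 1]
2 -> fault, evict 8, frames [6, 1, 2]
0 -> fault, evict 1, frames [6, 2, 0]
2 -> hit
0 -> hit
7 -> fault, evict 6, frames [2, 0, 7]
2 -> hit
0 -> hit
8 -> fault, evict 7, frames [2, 0, 8]
0 -> hit
2 -> hit
0 -> hit
Hits: 8.

8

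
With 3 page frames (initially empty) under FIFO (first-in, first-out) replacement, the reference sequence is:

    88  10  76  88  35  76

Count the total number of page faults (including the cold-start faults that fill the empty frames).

88 -> fault, frames (88)
10 -> fault, frames (88 10)
76 -> fault, frames (88 10 76)
88 -> hit
35 -> fault, evict 88, frames (10 76 35)
76 -> hit
Page faults: 4.

4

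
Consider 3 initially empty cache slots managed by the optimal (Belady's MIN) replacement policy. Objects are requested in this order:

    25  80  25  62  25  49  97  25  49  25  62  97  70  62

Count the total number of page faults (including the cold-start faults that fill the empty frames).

25 → miss, frames [25]
80 → miss, frames [25, 80]
25 → hit
62 → miss, frames [25, 80, 62]
25 → hit
49 → miss, evict 80, frames [25, 62, 49]
97 → miss, evict 62, frames [25, 49, 97]
25 → hit
49 → hit
25 → hit
62 → miss, evict 49, frames [25, 97, 62]
97 → hit
70 → miss, evict 97, frames [25, 62, 70]
62 → hit
Page faults: 7.

7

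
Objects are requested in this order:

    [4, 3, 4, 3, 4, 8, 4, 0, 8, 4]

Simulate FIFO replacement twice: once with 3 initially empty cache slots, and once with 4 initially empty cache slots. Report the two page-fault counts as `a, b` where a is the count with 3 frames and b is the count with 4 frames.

5, 4

3 frames: F F . . . F . F . F → 5 faults.
4 frames: F F . . . F . F . . → 4 faults.
4 < 5: adding a frame reduced faults, as is typical.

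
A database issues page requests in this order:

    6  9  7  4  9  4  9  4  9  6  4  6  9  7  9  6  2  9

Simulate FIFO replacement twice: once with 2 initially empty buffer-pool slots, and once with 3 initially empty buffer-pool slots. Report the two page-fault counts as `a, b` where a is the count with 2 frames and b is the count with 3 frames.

2 frames: F F F F F . . . . F F . F F . F F F → 12 faults.
3 frames: F F F F . . . . . F . . F F . . F . → 8 faults.
8 < 12: adding a frame reduced faults, as is typical.

12, 8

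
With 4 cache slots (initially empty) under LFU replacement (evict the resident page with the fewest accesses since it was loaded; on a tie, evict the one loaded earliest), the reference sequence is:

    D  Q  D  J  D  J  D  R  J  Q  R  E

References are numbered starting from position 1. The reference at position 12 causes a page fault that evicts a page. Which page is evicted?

Q

pos 1: D: fault, frames {D}
pos 2: Q: fault, frames {D,Q}
pos 3: D: hit
pos 4: J: fault, frames {D,Q,J}
pos 5: D: hit
pos 6: J: hit
pos 7: D: hit
pos 8: R: fault, frames {D,Q,J,R}
pos 9: J: hit
pos 10: Q: hit
pos 11: R: hit
pos 12: E: fault, evict Q, frames {D,J,R,E}
At position 12, page Q is evicted.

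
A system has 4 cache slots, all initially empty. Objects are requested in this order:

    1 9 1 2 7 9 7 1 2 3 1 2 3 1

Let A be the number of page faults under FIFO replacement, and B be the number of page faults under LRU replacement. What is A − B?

Under FIFO: F F . F F . . . . F F . . . → 6 faults.
Under LRU: F F . F F . . . . F . . . . → 5 faults.
A − B = 6 − 5 = 1.

1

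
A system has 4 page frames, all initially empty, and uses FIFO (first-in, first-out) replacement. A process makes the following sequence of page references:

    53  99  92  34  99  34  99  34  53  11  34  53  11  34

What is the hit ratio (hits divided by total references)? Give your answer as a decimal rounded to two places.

0.57

53: fault, frames (53)
99: fault, frames (53 99)
92: fault, frames (53 99 92)
34: fault, frames (53 99 92 34)
99: hit
34: hit
99: hit
34: hit
53: hit
11: fault, evict 53, frames (99 92 34 11)
34: hit
53: fault, evict 99, frames (92 34 11 53)
11: hit
34: hit
Hits: 8 of 14 references → 8/14 = 0.5714.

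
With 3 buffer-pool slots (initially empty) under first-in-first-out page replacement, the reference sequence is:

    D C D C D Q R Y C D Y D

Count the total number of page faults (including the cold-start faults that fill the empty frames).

7

D: miss, frames {D}
C: miss, frames {D,C}
D: hit
C: hit
D: hit
Q: miss, frames {D,C,Q}
R: miss, evict D, frames {C,Q,R}
Y: miss, evict C, frames {Q,R,Y}
C: miss, evict Q, frames {R,Y,C}
D: miss, evict R, frames {Y,C,D}
Y: hit
D: hit
Page faults: 7.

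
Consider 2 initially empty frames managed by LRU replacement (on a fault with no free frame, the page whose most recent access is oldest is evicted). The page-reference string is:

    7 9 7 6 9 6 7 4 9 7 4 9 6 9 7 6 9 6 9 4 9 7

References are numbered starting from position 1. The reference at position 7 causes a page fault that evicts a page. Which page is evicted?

9

pos 1: 7 → miss, frames [7]
pos 2: 9 → miss, frames [7, 9]
pos 3: 7 → hit
pos 4: 6 → miss, evict 9, frames [7, 6]
pos 5: 9 → miss, evict 7, frames [6, 9]
pos 6: 6 → hit
pos 7: 7 → miss, evict 9, frames [6, 7]
At position 7, page 9 is evicted.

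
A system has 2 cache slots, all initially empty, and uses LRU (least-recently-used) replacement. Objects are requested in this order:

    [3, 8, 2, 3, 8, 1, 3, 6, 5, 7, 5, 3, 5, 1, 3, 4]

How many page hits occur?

2

3 → miss, frames (3)
8 → miss, frames (3 8)
2 → miss, evict 3, frames (8 2)
3 → miss, evict 8, frames (2 3)
8 → miss, evict 2, frames (3 8)
1 → miss, evict 3, frames (8 1)
3 → miss, evict 8, frames (1 3)
6 → miss, evict 1, frames (3 6)
5 → miss, evict 3, frames (6 5)
7 → miss, evict 6, frames (5 7)
5 → hit
3 → miss, evict 7, frames (5 3)
5 → hit
1 → miss, evict 3, frames (5 1)
3 → miss, evict 5, frames (1 3)
4 → miss, evict 1, frames (3 4)
Hits: 2.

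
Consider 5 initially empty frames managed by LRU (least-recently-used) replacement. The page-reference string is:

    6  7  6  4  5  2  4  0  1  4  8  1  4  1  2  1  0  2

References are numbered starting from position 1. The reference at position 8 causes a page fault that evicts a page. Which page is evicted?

7

pos 1: 6: miss, frames {6}
pos 2: 7: miss, frames {6,7}
pos 3: 6: hit
pos 4: 4: miss, frames {7,6,4}
pos 5: 5: miss, frames {7,6,4,5}
pos 6: 2: miss, frames {7,6,4,5,2}
pos 7: 4: hit
pos 8: 0: miss, evict 7, frames {6,5,2,4,0}
At position 8, page 7 is evicted.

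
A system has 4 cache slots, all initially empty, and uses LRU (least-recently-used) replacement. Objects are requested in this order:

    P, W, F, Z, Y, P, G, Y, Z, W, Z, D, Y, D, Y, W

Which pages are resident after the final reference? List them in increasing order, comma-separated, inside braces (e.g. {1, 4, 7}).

P: fault, frames {P}
W: fault, frames {P,W}
F: fault, frames {P,W,F}
Z: fault, frames {P,W,F,Z}
Y: fault, evict P, frames {W,F,Z,Y}
P: fault, evict W, frames {F,Z,Y,P}
G: fault, evict F, frames {Z,Y,P,G}
Y: hit
Z: hit
W: fault, evict P, frames {G,Y,Z,W}
Z: hit
D: fault, evict G, frames {Y,W,Z,D}
Y: hit
D: hit
Y: hit
W: hit

{D, W, Y, Z}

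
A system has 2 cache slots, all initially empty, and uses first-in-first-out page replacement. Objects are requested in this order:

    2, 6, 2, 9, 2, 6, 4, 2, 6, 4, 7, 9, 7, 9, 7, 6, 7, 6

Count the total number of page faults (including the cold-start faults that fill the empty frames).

13

2: miss, frames {2}
6: miss, frames {2,6}
2: hit
9: miss, evict 2, frames {6,9}
2: miss, evict 6, frames {9,2}
6: miss, evict 9, frames {2,6}
4: miss, evict 2, frames {6,4}
2: miss, evict 6, frames {4,2}
6: miss, evict 4, frames {2,6}
4: miss, evict 2, frames {6,4}
7: miss, evict 6, frames {4,7}
9: miss, evict 4, frames {7,9}
7: hit
9: hit
7: hit
6: miss, evict 7, frames {9,6}
7: miss, evict 9, frames {6,7}
6: hit
Page faults: 13.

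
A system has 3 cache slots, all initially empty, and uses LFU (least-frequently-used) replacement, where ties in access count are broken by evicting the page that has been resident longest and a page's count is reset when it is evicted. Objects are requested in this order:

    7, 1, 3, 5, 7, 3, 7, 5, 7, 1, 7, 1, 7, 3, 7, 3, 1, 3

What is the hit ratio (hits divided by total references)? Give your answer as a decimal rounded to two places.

7 -> miss, frames [7]
1 -> miss, frames [7, 1]
3 -> miss, frames [7, 1, 3]
5 -> miss, evict 7, frames [1, 3, 5]
7 -> miss, evict 1, frames [3, 5, 7]
3 -> hit
7 -> hit
5 -> hit
7 -> hit
1 -> miss, evict 3, frames [5, 7, 1]
7 -> hit
1 -> hit
7 -> hit
3 -> miss, evict 5, frames [7, 1, 3]
7 -> hit
3 -> hit
1 -> hit
3 -> hit
Hits: 11 of 18 references → 11/18 = 0.6111.

0.61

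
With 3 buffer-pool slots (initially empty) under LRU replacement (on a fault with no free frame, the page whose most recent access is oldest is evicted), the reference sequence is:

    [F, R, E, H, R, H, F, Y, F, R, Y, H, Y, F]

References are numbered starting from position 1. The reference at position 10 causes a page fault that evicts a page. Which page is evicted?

pos 1: F → fault, frames (F)
pos 2: R → fault, frames (F R)
pos 3: E → fault, frames (F R E)
pos 4: H → fault, evict F, frames (R E H)
pos 5: R → hit
pos 6: H → hit
pos 7: F → fault, evict E, frames (R H F)
pos 8: Y → fault, evict R, frames (H F Y)
pos 9: F → hit
pos 10: R → fault, evict H, frames (Y F R)
At position 10, page H is evicted.

H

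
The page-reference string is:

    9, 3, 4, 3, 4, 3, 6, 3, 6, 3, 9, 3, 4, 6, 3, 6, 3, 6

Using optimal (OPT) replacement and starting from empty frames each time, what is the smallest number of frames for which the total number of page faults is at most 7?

2

f=1: 18 faults
f=2: 7 faults
f=3: 5 faults
f=4: 4 faults
Smallest f with faults ≤ 7 is 2.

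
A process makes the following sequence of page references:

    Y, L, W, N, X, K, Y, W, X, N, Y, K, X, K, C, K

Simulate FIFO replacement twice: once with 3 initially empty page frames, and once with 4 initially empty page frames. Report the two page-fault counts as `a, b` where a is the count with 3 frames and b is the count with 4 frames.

14, 12

3 frames: F F F F F F F F F F F F F . F . → 14 faults.
4 frames: F F F F F F F F . F . . F F F . → 12 faults.
12 < 14: adding a frame reduced faults, as is typical.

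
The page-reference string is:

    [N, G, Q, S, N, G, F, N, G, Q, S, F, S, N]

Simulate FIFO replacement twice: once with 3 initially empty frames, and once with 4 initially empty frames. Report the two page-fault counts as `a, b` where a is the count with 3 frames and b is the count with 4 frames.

3 frames: F F F F F F F . . F F . . F → 10 faults.
4 frames: F F F F . . F F F F F F . F → 11 faults.
11 > 10: adding a frame increased faults — Belady's anomaly.

10, 11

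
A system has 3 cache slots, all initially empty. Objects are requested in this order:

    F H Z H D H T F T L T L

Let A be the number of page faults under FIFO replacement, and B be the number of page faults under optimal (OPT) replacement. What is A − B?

Under FIFO: F F F . F . F F . F . . → 7 faults.
Under OPT: F F F . F . F . . F . . → 6 faults.
A − B = 7 − 6 = 1.

1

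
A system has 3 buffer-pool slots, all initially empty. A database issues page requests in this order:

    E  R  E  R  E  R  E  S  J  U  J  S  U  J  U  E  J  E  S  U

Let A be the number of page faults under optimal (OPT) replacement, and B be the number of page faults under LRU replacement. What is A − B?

Under OPT: F F . . . . . F F F . . . . . F . . . F → 7 faults.
Under LRU: F F . . . . . F F F . . . . . F . . F F → 8 faults.
A − B = 7 − 8 = -1.

-1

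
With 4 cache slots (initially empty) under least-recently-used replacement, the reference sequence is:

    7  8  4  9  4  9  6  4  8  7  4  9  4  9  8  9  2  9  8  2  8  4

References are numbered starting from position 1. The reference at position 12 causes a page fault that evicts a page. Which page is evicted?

6

pos 1: 7 → miss, frames {7}
pos 2: 8 → miss, frames {7,8}
pos 3: 4 → miss, frames {7,8,4}
pos 4: 9 → miss, frames {7,8,4,9}
pos 5: 4 → hit
pos 6: 9 → hit
pos 7: 6 → miss, evict 7, frames {8,4,9,6}
pos 8: 4 → hit
pos 9: 8 → hit
pos 10: 7 → miss, evict 9, frames {6,4,8,7}
pos 11: 4 → hit
pos 12: 9 → miss, evict 6, frames {8,7,4,9}
At position 12, page 6 is evicted.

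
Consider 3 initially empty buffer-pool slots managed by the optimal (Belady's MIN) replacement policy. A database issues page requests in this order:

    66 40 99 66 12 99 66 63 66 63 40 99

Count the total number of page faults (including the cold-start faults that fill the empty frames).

66: fault, frames {66}
40: fault, frames {66,40}
99: fault, frames {66,40,99}
66: hit
12: fault, evict 40, frames {66,99,12}
99: hit
66: hit
63: fault, evict 12, frames {66,99,63}
66: hit
63: hit
40: fault, evict 63, frames {66,99,40}
99: hit
Page faults: 6.

6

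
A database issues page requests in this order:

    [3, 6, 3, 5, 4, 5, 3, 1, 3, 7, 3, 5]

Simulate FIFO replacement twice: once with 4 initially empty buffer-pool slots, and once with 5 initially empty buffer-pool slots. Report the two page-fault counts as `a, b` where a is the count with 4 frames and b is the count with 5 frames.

8, 7

4 frames: F F . F F . . F F F . F → 8 faults.
5 frames: F F . F F . . F . F F . → 7 faults.
7 < 8: adding a frame reduced faults, as is typical.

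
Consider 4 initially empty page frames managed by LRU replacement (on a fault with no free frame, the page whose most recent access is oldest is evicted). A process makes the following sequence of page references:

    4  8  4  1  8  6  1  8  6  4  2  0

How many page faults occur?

4: fault, frames (4)
8: fault, frames (4 8)
4: hit
1: fault, frames (8 4 1)
8: hit
6: fault, frames (4 1 8 6)
1: hit
8: hit
6: hit
4: hit
2: fault, evict 1, frames (8 6 4 2)
0: fault, evict 8, frames (6 4 2 0)
Page faults: 6.

6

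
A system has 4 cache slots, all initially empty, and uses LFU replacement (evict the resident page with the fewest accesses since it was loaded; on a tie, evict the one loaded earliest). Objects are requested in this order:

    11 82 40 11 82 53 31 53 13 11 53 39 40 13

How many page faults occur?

9

11: miss, frames (11)
82: miss, frames (11 82)
40: miss, frames (11 82 40)
11: hit
82: hit
53: miss, frames (11 82 40 53)
31: miss, evict 40, frames (11 82 53 31)
53: hit
13: miss, evict 31, frames (11 82 53 13)
11: hit
53: hit
39: miss, evict 13, frames (11 82 53 39)
40: miss, evict 39, frames (11 82 53 40)
13: miss, evict 40, frames (11 82 53 13)
Page faults: 9.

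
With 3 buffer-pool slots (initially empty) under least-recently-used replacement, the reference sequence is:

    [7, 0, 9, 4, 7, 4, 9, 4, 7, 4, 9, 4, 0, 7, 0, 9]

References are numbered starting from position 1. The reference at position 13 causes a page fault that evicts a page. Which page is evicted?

pos 1: 7 → miss, frames [7]
pos 2: 0 → miss, frames [7, 0]
pos 3: 9 → miss, frames [7, 0, 9]
pos 4: 4 → miss, evict 7, frames [0, 9, 4]
pos 5: 7 → miss, evict 0, frames [9, 4, 7]
pos 6: 4 → hit
pos 7: 9 → hit
pos 8: 4 → hit
pos 9: 7 → hit
pos 10: 4 → hit
pos 11: 9 → hit
pos 12: 4 → hit
pos 13: 0 → miss, evict 7, frames [9, 4, 0]
At position 13, page 7 is evicted.

7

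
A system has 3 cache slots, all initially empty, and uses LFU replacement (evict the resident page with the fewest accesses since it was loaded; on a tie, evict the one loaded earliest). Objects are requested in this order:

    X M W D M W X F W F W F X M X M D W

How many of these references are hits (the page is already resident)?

X -> fault, frames [X]
M -> fault, frames [X, M]
W -> fault, frames [X, M, W]
D -> fault, evict X, frames [M, W, D]
M -> hit
W -> hit
X -> fault, evict D, frames [M, W, X]
F -> fault, evict X, frames [M, W, F]
W -> hit
F -> hit
W -> hit
F -> hit
X -> fault, evict M, frames [W, F, X]
M -> fault, evict X, frames [W, F, M]
X -> fault, evict M, frames [W, F, X]
M -> fault, evict X, frames [W, F, M]
D -> fault, evict M, frames [W, F, D]
W -> hit
Hits: 7.

7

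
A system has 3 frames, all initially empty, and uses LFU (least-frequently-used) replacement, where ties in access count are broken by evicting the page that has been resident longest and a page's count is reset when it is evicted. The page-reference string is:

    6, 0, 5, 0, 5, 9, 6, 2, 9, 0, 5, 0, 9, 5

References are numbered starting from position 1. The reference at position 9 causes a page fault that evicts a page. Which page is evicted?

2

pos 1: 6: fault, frames (6)
pos 2: 0: fault, frames (6 0)
pos 3: 5: fault, frames (6 0 5)
pos 4: 0: hit
pos 5: 5: hit
pos 6: 9: fault, evict 6, frames (0 5 9)
pos 7: 6: fault, evict 9, frames (0 5 6)
pos 8: 2: fault, evict 6, frames (0 5 2)
pos 9: 9: fault, evict 2, frames (0 5 9)
At position 9, page 2 is evicted.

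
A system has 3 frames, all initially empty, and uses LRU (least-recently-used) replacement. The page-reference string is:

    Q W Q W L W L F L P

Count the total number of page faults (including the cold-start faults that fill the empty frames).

Q: fault, frames (Q)
W: fault, frames (Q W)
Q: hit
W: hit
L: fault, frames (Q W L)
W: hit
L: hit
F: fault, evict Q, frames (W L F)
L: hit
P: fault, evict W, frames (F L P)
Page faults: 5.

5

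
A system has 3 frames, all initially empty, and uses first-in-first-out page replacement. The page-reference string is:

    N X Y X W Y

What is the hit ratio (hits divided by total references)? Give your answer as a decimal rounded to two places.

0.33

N: miss, frames {N}
X: miss, frames {N,X}
Y: miss, frames {N,X,Y}
X: hit
W: miss, evict N, frames {X,Y,W}
Y: hit
Hits: 2 of 6 references → 2/6 = 0.3333.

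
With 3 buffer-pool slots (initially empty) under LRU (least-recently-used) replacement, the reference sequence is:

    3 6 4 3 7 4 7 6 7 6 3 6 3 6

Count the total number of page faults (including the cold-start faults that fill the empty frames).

6

3 → fault, frames (3)
6 → fault, frames (3 6)
4 → fault, frames (3 6 4)
3 → hit
7 → fault, evict 6, frames (4 3 7)
4 → hit
7 → hit
6 → fault, evict 3, frames (4 7 6)
7 → hit
6 → hit
3 → fault, evict 4, frames (7 6 3)
6 → hit
3 → hit
6 → hit
Page faults: 6.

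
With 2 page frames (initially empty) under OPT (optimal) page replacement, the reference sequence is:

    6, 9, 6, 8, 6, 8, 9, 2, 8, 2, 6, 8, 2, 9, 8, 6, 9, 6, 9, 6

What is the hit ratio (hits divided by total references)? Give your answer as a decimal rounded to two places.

6 -> fault, frames (6)
9 -> fault, frames (6 9)
6 -> hit
8 -> fault, evict 9, frames (6 8)
6 -> hit
8 -> hit
9 -> fault, evict 6, frames (8 9)
2 -> fault, evict 9, frames (8 2)
8 -> hit
2 -> hit
6 -> fault, evict 2, frames (8 6)
8 -> hit
2 -> fault, evict 6, frames (8 2)
9 -> fault, evict 2, frames (8 9)
8 -> hit
6 -> fault, evict 8, frames (9 6)
9 -> hit
6 -> hit
9 -> hit
6 -> hit
Hits: 11 of 20 references → 11/20 = 0.5500.

0.55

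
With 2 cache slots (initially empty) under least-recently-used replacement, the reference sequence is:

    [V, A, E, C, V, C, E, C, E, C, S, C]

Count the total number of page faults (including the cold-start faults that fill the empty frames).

7

V: miss, frames {V}
A: miss, frames {V,A}
E: miss, evict V, frames {A,E}
C: miss, evict A, frames {E,C}
V: miss, evict E, frames {C,V}
C: hit
E: miss, evict V, frames {C,E}
C: hit
E: hit
C: hit
S: miss, evict E, frames {C,S}
C: hit
Page faults: 7.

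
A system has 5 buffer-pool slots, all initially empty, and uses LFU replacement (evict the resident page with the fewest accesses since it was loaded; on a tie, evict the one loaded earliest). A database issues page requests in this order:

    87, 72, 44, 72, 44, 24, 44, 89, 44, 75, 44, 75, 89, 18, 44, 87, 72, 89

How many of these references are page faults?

87 -> fault, frames [87]
72 -> fault, frames [87, 72]
44 -> fault, frames [87, 72, 44]
72 -> hit
44 -> hit
24 -> fault, frames [87, 72, 44, 24]
44 -> hit
89 -> fault, frames [87, 72, 44, 24, 89]
44 -> hit
75 -> fault, evict 87, frames [72, 44, 24, 89, 75]
44 -> hit
75 -> hit
89 -> hit
18 -> fault, evict 24, frames [72, 44, 89, 75, 18]
44 -> hit
87 -> fault, evict 18, frames [72, 44, 89, 75, 87]
72 -> hit
89 -> hit
Page faults: 8.

8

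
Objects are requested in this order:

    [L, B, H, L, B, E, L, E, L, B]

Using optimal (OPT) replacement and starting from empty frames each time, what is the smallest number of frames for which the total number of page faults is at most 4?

f=1: 10 faults
f=2: 6 faults
f=3: 4 faults
f=4: 4 faults
Smallest f with faults ≤ 4 is 3.

3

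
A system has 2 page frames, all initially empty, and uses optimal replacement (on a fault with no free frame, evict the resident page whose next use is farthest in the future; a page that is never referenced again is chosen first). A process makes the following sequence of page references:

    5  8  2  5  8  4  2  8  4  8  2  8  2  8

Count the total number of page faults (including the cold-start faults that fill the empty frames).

5 -> miss, frames (5)
8 -> miss, frames (5 8)
2 -> miss, evict 8, frames (5 2)
5 -> hit
8 -> miss, evict 5, frames (2 8)
4 -> miss, evict 8, frames (2 4)
2 -> hit
8 -> miss, evict 2, frames (4 8)
4 -> hit
8 -> hit
2 -> miss, evict 4, frames (8 2)
8 -> hit
2 -> hit
8 -> hit
Page faults: 7.

7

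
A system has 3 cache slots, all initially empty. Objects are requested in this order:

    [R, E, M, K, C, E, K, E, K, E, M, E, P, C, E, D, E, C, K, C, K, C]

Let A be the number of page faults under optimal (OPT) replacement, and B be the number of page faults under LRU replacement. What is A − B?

-2

Under OPT: F F F F F . . . . . F . F . . F . . F . . . → 9 faults.
Under LRU: F F F F F F . . . . F . F F . F . . F . . . → 11 faults.
A − B = 9 − 11 = -2.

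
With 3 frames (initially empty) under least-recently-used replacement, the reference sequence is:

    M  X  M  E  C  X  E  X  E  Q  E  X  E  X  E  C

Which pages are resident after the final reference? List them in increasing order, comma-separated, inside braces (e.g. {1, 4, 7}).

M: fault, frames (M)
X: fault, frames (M X)
M: hit
E: fault, frames (X M E)
C: fault, evict X, frames (M E C)
X: fault, evict M, frames (E C X)
E: hit
X: hit
E: hit
Q: fault, evict C, frames (X E Q)
E: hit
X: hit
E: hit
X: hit
E: hit
C: fault, evict Q, frames (X E C)

{C, E, X}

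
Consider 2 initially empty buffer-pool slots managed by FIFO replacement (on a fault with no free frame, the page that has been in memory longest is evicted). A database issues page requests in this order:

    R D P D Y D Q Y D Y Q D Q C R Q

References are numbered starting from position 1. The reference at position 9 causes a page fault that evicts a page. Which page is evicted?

pos 1: R -> fault, frames {R}
pos 2: D -> fault, frames {R,D}
pos 3: P -> fault, evict R, frames {D,P}
pos 4: D -> hit
pos 5: Y -> fault, evict D, frames {P,Y}
pos 6: D -> fault, evict P, frames {Y,D}
pos 7: Q -> fault, evict Y, frames {D,Q}
pos 8: Y -> fault, evict D, frames {Q,Y}
pos 9: D -> fault, evict Q, frames {Y,D}
At position 9, page Q is evicted.

Q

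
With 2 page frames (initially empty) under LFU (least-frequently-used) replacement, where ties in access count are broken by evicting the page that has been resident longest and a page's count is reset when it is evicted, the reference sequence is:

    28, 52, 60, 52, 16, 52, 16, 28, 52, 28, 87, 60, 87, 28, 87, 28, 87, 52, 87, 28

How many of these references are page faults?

28 -> fault, frames [28]
52 -> fault, frames [28, 52]
60 -> fault, evict 28, frames [52, 60]
52 -> hit
16 -> fault, evict 60, frames [52, 16]
52 -> hit
16 -> hit
28 -> fault, evict 16, frames [52, 28]
52 -> hit
28 -> hit
87 -> fault, evict 28, frames [52, 87]
60 -> fault, evict 87, frames [52, 60]
87 -> fault, evict 60, frames [52, 87]
28 -> fault, evict 87, frames [52, 28]
87 -> fault, evict 28, frames [52, 87]
28 -> fault, evict 87, frames [52, 28]
87 -> fault, evict 28, frames [52, 87]
52 -> hit
87 -> hit
28 -> fault, evict 87, frames [52, 28]
Page faults: 13.

13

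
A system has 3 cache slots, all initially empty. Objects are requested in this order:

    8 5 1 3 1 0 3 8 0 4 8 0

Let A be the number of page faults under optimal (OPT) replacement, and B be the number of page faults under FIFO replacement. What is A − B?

Under OPT: F F F F . F . . . F . . → 6 faults.
Under FIFO: F F F F . F . F . F . . → 7 faults.
A − B = 6 − 7 = -1.

-1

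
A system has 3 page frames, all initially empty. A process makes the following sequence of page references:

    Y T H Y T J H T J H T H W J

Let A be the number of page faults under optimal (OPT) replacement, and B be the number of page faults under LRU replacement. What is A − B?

Under OPT: F F F . . F . . . . . . F . → 5 faults.
Under LRU: F F F . . F F . . . . . F F → 7 faults.
A − B = 5 − 7 = -2.

-2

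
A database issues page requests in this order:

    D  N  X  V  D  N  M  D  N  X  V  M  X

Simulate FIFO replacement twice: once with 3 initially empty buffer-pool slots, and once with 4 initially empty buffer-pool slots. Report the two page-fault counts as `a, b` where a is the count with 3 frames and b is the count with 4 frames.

9, 10

3 frames: F F F F F F F . . F F . . → 9 faults.
4 frames: F F F F . . F F F F F F . → 10 faults.
10 > 9: adding a frame increased faults — Belady's anomaly.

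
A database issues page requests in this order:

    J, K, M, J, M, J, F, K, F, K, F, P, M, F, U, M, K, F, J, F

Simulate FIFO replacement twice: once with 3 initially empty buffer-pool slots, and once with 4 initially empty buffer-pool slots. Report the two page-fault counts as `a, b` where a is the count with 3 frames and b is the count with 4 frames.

3 frames: F F F . . . F . . . . F . . F F F F F . → 10 faults.
4 frames: F F F . . . F . . . . F . . F . F . F F → 9 faults.
9 < 10: adding a frame reduced faults, as is typical.

10, 9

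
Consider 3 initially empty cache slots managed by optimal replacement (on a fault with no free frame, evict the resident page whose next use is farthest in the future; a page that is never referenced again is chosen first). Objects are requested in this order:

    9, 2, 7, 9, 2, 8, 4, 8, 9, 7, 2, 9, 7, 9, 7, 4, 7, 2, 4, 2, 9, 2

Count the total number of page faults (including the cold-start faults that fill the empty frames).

9

9 → miss, frames {9}
2 → miss, frames {9,2}
7 → miss, frames {9,2,7}
9 → hit
2 → hit
8 → miss, evict 2, frames {9,7,8}
4 → miss, evict 7, frames {9,8,4}
8 → hit
9 → hit
7 → miss, evict 8, frames {9,4,7}
2 → miss, evict 4, frames {9,7,2}
9 → hit
7 → hit
9 → hit
7 → hit
4 → miss, evict 9, frames {7,2,4}
7 → hit
2 → hit
4 → hit
2 → hit
9 → miss, evict 4, frames {7,2,9}
2 → hit
Page faults: 9.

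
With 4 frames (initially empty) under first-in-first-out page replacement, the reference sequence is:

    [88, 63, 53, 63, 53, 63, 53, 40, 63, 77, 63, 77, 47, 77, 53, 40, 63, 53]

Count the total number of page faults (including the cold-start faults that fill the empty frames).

8

88: fault, frames (88)
63: fault, frames (88 63)
53: fault, frames (88 63 53)
63: hit
53: hit
63: hit
53: hit
40: fault, frames (88 63 53 40)
63: hit
77: fault, evict 88, frames (63 53 40 77)
63: hit
77: hit
47: fault, evict 63, frames (53 40 77 47)
77: hit
53: hit
40: hit
63: fault, evict 53, frames (40 77 47 63)
53: fault, evict 40, frames (77 47 63 53)
Page faults: 8.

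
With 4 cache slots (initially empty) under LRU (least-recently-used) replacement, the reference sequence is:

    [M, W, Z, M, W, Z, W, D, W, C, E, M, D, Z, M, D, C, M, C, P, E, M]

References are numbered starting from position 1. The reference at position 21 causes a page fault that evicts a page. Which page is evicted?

D

pos 1: M → miss, frames [M]
pos 2: W → miss, frames [M, W]
pos 3: Z → miss, frames [M, W, Z]
pos 4: M → hit
pos 5: W → hit
pos 6: Z → hit
pos 7: W → hit
pos 8: D → miss, frames [M, Z, W, D]
pos 9: W → hit
pos 10: C → miss, evict M, frames [Z, D, W, C]
pos 11: E → miss, evict Z, frames [D, W, C, E]
pos 12: M → miss, evict D, frames [W, C, E, M]
pos 13: D → miss, evict W, frames [C, E, M, D]
pos 14: Z → miss, evict C, frames [E, M, D, Z]
pos 15: M → hit
pos 16: D → hit
pos 17: C → miss, evict E, frames [Z, M, D, C]
pos 18: M → hit
pos 19: C → hit
pos 20: P → miss, evict Z, frames [D, M, C, P]
pos 21: E → miss, evict D, frames [M, C, P, E]
At position 21, page D is evicted.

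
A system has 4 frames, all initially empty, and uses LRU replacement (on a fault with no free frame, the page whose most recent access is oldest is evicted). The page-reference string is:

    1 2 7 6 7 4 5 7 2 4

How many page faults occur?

1: fault, frames {1}
2: fault, frames {1,2}
7: fault, frames {1,2,7}
6: fault, frames {1,2,7,6}
7: hit
4: fault, evict 1, frames {2,6,7,4}
5: fault, evict 2, frames {6,7,4,5}
7: hit
2: fault, evict 6, frames {4,5,7,2}
4: hit
Page faults: 7.

7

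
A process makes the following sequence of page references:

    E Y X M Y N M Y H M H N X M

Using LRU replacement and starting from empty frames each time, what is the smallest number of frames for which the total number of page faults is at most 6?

5

f=1: 14 faults
f=2: 13 faults
f=3: 9 faults
f=4: 7 faults
f=5: 6 faults
f=6: 6 faults
Smallest f with faults ≤ 6 is 5.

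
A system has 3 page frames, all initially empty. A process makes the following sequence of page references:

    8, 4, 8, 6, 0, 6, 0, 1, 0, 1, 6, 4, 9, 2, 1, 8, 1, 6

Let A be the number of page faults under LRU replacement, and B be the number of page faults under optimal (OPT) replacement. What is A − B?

Under LRU: F F . F F . . F . . . F F F F F . F → 11 faults.
Under OPT: F F . F F . . F . . . F F F . F . . → 9 faults.
A − B = 11 − 9 = 2.

2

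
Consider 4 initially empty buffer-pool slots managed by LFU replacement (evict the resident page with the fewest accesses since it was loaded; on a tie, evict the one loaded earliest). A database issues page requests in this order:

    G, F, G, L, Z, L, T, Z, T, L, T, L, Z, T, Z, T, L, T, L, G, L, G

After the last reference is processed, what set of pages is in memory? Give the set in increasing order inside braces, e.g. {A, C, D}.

G: fault, frames [G]
F: fault, frames [G, F]
G: hit
L: fault, frames [G, F, L]
Z: fault, frames [G, F, L, Z]
L: hit
T: fault, evict F, frames [G, L, Z, T]
Z: hit
T: hit
L: hit
T: hit
L: hit
Z: hit
T: hit
Z: hit
T: hit
L: hit
T: hit
L: hit
G: hit
L: hit
G: hit

{G, L, T, Z}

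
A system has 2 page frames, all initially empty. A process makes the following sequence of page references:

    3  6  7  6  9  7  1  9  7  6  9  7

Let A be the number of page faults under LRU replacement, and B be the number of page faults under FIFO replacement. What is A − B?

Under LRU: F F F . F F F F F F F F → 11 faults.
Under FIFO: F F F . F . F . F F F F → 9 faults.
A − B = 11 − 9 = 2.

2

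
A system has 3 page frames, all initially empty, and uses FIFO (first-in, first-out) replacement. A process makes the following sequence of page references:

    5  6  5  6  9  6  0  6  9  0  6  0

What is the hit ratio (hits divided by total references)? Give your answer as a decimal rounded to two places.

5 → fault, frames (5)
6 → fault, frames (5 6)
5 → hit
6 → hit
9 → fault, frames (5 6 9)
6 → hit
0 → fault, evict 5, frames (6 9 0)
6 → hit
9 → hit
0 → hit
6 → hit
0 → hit
Hits: 8 of 12 references → 8/12 = 0.6667.

0.67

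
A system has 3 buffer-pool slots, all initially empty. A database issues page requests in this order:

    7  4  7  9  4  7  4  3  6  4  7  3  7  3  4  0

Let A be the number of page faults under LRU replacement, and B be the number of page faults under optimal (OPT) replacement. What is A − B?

1

Under LRU: F F . F . . . F F . F F . . . F → 8 faults.
Under OPT: F F . F . . . F F . . F . . . F → 7 faults.
A − B = 8 − 7 = 1.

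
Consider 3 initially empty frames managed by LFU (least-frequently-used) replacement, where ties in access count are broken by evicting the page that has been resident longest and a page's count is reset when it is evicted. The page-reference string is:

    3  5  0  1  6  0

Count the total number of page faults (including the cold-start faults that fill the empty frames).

3 -> miss, frames {3}
5 -> miss, frames {3,5}
0 -> miss, frames {3,5,0}
1 -> miss, evict 3, frames {5,0,1}
6 -> miss, evict 5, frames {0,1,6}
0 -> hit
Page faults: 5.

5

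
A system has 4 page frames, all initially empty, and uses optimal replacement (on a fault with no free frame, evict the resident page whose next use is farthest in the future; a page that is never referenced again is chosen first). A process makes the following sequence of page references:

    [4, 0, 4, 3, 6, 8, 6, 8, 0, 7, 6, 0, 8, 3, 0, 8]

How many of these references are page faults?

7

4 → miss, frames {4}
0 → miss, frames {4,0}
4 → hit
3 → miss, frames {4,0,3}
6 → miss, frames {4,0,3,6}
8 → miss, evict 4, frames {0,3,6,8}
6 → hit
8 → hit
0 → hit
7 → miss, evict 3, frames {0,6,8,7}
6 → hit
0 → hit
8 → hit
3 → miss, evict 7, frames {0,6,8,3}
0 → hit
8 → hit
Page faults: 7.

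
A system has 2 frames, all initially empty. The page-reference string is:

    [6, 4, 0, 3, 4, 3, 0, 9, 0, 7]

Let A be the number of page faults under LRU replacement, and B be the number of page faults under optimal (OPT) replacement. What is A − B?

Under LRU: F F F F F . F F . F → 8 faults.
Under OPT: F F F F . . F F . F → 7 faults.
A − B = 8 − 7 = 1.

1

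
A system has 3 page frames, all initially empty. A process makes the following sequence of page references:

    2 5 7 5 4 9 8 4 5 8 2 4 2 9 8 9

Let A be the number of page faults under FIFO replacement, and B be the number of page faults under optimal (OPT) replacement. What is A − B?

Under FIFO: F F F . F F F . F . F F . F F . → 11 faults.
Under OPT: F F F . F F F . . . F . . F . . → 8 faults.
A − B = 11 − 8 = 3.

3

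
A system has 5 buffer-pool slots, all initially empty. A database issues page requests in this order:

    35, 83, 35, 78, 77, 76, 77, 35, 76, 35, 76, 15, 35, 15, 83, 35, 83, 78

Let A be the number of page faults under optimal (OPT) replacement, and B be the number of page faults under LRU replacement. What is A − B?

-2

Under OPT: F F . F F F . . . . . F . . . . . . → 6 faults.
Under LRU: F F . F F F . . . . . F . . F . . F → 8 faults.
A − B = 6 − 8 = -2.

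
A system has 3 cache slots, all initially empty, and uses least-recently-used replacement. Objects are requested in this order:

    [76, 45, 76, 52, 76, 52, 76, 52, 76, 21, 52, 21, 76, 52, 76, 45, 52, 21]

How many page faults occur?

6

76 → fault, frames (76)
45 → fault, frames (76 45)
76 → hit
52 → fault, frames (45 76 52)
76 → hit
52 → hit
76 → hit
52 → hit
76 → hit
21 → fault, evict 45, frames (52 76 21)
52 → hit
21 → hit
76 → hit
52 → hit
76 → hit
45 → fault, evict 21, frames (52 76 45)
52 → hit
21 → fault, evict 76, frames (45 52 21)
Page faults: 6.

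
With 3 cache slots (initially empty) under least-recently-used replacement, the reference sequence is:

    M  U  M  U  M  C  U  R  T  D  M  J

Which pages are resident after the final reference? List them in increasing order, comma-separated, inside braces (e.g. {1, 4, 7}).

M: fault, frames {M}
U: fault, frames {M,U}
M: hit
U: hit
M: hit
C: fault, frames {U,M,C}
U: hit
R: fault, evict M, frames {C,U,R}
T: fault, evict C, frames {U,R,T}
D: fault, evict U, frames {R,T,D}
M: fault, evict R, frames {T,D,M}
J: fault, evict T, frames {D,M,J}

{D, J, M}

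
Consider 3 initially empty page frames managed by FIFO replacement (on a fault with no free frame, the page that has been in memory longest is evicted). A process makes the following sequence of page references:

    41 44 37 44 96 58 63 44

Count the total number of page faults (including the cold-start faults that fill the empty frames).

41: fault, frames (41)
44: fault, frames (41 44)
37: fault, frames (41 44 37)
44: hit
96: fault, evict 41, frames (44 37 96)
58: fault, evict 44, frames (37 96 58)
63: fault, evict 37, frames (96 58 63)
44: fault, evict 96, frames (58 63 44)
Page faults: 7.

7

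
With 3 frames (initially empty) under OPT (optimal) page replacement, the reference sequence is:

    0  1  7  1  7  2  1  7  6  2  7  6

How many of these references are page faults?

5

0: miss, frames {0}
1: miss, frames {0,1}
7: miss, frames {0,1,7}
1: hit
7: hit
2: miss, evict 0, frames {1,7,2}
1: hit
7: hit
6: miss, evict 1, frames {7,2,6}
2: hit
7: hit
6: hit
Page faults: 5.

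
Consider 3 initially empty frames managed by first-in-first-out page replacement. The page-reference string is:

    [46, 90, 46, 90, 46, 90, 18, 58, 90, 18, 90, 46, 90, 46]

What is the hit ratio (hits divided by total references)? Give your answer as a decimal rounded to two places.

46 -> fault, frames (46)
90 -> fault, frames (46 90)
46 -> hit
90 -> hit
46 -> hit
90 -> hit
18 -> fault, frames (46 90 18)
58 -> fault, evict 46, frames (90 18 58)
90 -> hit
18 -> hit
90 -> hit
46 -> fault, evict 90, frames (18 58 46)
90 -> fault, evict 18, frames (58 46 90)
46 -> hit
Hits: 8 of 14 references → 8/14 = 0.5714.

0.57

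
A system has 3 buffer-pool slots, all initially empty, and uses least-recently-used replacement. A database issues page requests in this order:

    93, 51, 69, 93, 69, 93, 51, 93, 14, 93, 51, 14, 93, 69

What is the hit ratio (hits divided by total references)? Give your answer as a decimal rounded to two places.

93: miss, frames [93]
51: miss, frames [93, 51]
69: miss, frames [93, 51, 69]
93: hit
69: hit
93: hit
51: hit
93: hit
14: miss, evict 69, frames [51, 93, 14]
93: hit
51: hit
14: hit
93: hit
69: miss, evict 51, frames [14, 93, 69]
Hits: 9 of 14 references → 9/14 = 0.6429.

0.64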